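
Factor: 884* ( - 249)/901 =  - 2^2 * 3^1  *  13^1 * 53^ (  -  1) * 83^1 = - 12948/53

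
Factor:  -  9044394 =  - 2^1 *3^1*79^1 * 19081^1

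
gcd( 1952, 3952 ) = 16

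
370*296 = 109520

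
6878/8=859 + 3/4= 859.75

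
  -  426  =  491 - 917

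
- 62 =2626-2688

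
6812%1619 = 336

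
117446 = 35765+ 81681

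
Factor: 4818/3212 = 3/2 = 2^ (-1)*3^1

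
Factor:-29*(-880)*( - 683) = -17430160= -2^4*5^1*11^1 * 29^1*683^1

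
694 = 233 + 461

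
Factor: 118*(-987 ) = -2^1*3^1*7^1*47^1*59^1 =- 116466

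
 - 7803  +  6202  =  -1601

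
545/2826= 545/2826 = 0.19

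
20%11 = 9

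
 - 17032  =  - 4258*4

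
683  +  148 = 831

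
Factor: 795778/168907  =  2^1*67^ ( - 1)*103^1*2521^(- 1)*3863^1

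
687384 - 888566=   -201182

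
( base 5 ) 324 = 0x59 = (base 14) 65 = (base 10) 89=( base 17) 54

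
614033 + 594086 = 1208119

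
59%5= 4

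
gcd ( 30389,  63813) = 1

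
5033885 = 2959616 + 2074269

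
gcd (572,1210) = 22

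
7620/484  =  15 +90/121 = 15.74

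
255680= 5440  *47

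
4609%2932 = 1677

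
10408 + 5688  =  16096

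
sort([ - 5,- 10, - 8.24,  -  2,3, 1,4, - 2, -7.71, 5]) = [ -10, - 8.24, - 7.71 ,-5, - 2, - 2,  1,3,  4, 5]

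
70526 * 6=423156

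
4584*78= 357552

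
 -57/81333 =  - 1 + 27092/27111= - 0.00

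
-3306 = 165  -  3471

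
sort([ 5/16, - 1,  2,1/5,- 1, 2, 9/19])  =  [ - 1, - 1, 1/5,5/16, 9/19,2, 2 ] 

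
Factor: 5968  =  2^4*373^1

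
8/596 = 2/149=0.01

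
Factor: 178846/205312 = 2^( -8)*223^1=223/256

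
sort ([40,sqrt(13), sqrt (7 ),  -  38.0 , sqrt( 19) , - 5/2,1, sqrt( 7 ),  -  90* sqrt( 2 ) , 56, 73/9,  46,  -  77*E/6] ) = [ - 90 * sqrt( 2 ), - 38.0 ,  -  77* E/6, - 5/2, 1,sqrt(7 ),sqrt(7),sqrt(13 ), sqrt(19 ) , 73/9,  40, 46, 56]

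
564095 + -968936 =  - 404841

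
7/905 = 7/905   =  0.01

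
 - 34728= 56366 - 91094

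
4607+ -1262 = 3345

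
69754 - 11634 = 58120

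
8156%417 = 233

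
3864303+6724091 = 10588394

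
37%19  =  18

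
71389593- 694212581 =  - 622822988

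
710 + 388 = 1098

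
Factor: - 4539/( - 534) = 2^( - 1)*17^1=17/2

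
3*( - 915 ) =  - 2745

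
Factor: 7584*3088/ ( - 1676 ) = -2^7*3^1*79^1*193^1*419^( - 1) =- 5854848/419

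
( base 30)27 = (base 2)1000011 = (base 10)67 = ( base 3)2111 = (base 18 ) 3d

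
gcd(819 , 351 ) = 117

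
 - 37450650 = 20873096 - 58323746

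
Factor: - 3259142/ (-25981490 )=1629571/12990745 = 5^(-1 )*23^ ( - 1)*43^1*83^(- 1)  *  1361^ ( - 1 )*37897^1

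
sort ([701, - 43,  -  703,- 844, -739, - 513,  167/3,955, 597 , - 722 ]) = [ - 844, - 739, - 722, - 703, - 513, - 43,167/3,597, 701,955]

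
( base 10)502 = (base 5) 4002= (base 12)35A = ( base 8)766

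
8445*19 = 160455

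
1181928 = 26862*44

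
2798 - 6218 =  - 3420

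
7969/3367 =613/259 = 2.37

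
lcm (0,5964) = 0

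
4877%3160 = 1717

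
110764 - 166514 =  - 55750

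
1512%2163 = 1512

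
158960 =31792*5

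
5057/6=5057/6 = 842.83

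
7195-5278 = 1917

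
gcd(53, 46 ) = 1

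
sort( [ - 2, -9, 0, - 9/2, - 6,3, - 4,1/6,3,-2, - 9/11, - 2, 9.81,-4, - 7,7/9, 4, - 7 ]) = [ - 9, - 7, - 7, - 6, - 9/2, - 4, - 4, -2,  -  2, - 2, - 9/11, 0,1/6,7/9,3,3, 4,9.81 ] 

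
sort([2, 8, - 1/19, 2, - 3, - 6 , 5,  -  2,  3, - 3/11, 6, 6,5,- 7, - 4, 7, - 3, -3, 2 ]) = [ - 7, - 6,-4, - 3, -3,  -  3, - 2, - 3/11, - 1/19, 2, 2, 2,3,5, 5,6,6,7,8 ]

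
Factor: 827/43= 43^ ( - 1 )*827^1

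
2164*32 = 69248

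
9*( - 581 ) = -5229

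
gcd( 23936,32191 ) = 1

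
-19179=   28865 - 48044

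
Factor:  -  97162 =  - 2^1*13^1 * 37^1*101^1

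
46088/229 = 201  +  59/229  =  201.26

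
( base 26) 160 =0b1101000000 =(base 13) 4c0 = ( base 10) 832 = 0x340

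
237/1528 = 237/1528=0.16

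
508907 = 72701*7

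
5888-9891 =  -4003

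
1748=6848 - 5100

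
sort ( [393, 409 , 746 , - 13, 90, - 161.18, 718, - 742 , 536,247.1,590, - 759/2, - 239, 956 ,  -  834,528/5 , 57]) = [ - 834, - 742,-759/2,- 239, - 161.18, - 13, 57, 90 , 528/5, 247.1,393, 409, 536,  590,718,  746, 956 ]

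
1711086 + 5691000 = 7402086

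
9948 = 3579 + 6369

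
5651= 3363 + 2288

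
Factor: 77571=3^3 * 13^2 * 17^1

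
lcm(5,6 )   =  30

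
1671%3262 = 1671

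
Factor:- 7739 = - 71^1*109^1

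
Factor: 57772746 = 2^1 * 3^2*3209597^1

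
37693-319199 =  - 281506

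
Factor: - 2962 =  - 2^1 * 1481^1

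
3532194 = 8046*439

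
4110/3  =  1370 = 1370.00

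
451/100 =4 + 51/100 = 4.51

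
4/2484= 1/621 = 0.00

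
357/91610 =357/91610=0.00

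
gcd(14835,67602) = 3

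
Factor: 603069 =3^1*41^1*4903^1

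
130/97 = 1 + 33/97 = 1.34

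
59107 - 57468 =1639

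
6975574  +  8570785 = 15546359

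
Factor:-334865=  - 5^1*66973^1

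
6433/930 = 6 + 853/930 =6.92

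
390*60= 23400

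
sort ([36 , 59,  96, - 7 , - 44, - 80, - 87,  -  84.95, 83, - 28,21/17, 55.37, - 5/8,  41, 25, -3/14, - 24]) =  [-87, - 84.95,-80,  -  44 , - 28, -24 , - 7, - 5/8, - 3/14, 21/17, 25, 36, 41, 55.37, 59, 83, 96 ] 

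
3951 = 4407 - 456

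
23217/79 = 293 + 70/79= 293.89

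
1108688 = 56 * 19798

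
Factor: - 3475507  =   - 7^1*23^1*21587^1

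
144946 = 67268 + 77678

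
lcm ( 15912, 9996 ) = 779688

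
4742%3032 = 1710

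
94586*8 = 756688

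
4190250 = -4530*(-925 ) 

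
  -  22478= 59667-82145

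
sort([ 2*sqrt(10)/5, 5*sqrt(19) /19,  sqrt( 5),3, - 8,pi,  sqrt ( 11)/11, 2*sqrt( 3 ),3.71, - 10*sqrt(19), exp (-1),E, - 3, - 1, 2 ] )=[ - 10*sqrt( 19 ), - 8, - 3, - 1, sqrt(11) /11, exp(-1), 5 * sqrt( 19 )/19,2*sqrt( 10)/5,2, sqrt( 5), E, 3, pi, 2*sqrt(  3),3.71 ]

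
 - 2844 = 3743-6587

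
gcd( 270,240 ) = 30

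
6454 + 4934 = 11388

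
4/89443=4/89443=0.00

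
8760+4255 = 13015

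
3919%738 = 229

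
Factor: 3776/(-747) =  -2^6*3^( - 2) * 59^1*83^(- 1 )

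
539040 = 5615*96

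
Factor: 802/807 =2^1*3^( - 1) *269^( - 1 )*401^1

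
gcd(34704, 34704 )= 34704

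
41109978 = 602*68289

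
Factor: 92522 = 2^1 * 46261^1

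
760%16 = 8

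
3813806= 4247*898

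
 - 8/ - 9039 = 8/9039 = 0.00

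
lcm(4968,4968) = 4968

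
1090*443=482870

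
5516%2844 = 2672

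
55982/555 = 100 + 482/555 = 100.87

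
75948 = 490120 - 414172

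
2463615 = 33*74655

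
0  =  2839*0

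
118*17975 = 2121050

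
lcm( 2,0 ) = 0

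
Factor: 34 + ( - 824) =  - 2^1 * 5^1 * 79^1  =  - 790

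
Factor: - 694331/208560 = - 799/240 =-2^( - 4)*3^( - 1)*5^(  -  1)*17^1 * 47^1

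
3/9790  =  3/9790 = 0.00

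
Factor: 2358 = 2^1*3^2*131^1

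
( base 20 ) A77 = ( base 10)4147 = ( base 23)7j7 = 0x1033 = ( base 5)113042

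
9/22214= 9/22214 = 0.00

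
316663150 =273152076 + 43511074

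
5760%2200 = 1360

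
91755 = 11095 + 80660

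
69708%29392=10924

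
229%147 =82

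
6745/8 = 6745/8 =843.12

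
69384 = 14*4956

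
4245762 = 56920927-52675165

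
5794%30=4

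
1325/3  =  1325/3=   441.67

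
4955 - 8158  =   - 3203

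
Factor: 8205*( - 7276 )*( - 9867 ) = 589055755860  =  2^2*3^2*5^1*11^1*13^1 * 17^1*23^1*107^1*547^1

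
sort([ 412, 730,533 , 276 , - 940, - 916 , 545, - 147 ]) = [ - 940,- 916, - 147 , 276  ,  412 , 533,545, 730]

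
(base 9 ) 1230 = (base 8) 1626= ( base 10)918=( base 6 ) 4130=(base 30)10I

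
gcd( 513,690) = 3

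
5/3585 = 1/717 = 0.00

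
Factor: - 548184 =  - 2^3*3^1*7^1*13^1*251^1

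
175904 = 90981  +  84923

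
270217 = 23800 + 246417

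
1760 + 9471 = 11231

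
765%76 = 5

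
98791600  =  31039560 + 67752040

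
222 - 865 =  - 643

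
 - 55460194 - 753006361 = -808466555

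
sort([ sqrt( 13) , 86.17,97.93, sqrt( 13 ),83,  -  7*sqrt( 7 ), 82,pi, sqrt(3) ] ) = [ - 7*sqrt( 7), sqrt( 3 ), pi, sqrt (13 ),  sqrt( 13), 82,83 , 86.17  ,  97.93] 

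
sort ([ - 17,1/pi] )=[-17, 1/pi]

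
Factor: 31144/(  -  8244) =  - 34/9  =  - 2^1*3^( - 2) * 17^1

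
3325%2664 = 661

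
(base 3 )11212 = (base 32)43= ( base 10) 131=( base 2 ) 10000011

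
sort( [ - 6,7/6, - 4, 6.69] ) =[ - 6, - 4,7/6, 6.69]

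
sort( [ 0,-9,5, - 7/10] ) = [-9, - 7/10, 0 , 5]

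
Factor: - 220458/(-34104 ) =2^( - 2) * 7^( - 1) * 181^1 = 181/28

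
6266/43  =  6266/43 = 145.72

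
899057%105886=51969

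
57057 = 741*77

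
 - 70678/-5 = 70678/5  =  14135.60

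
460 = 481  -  21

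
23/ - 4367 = -1 + 4344/4367 = - 0.01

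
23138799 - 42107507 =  - 18968708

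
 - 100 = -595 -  - 495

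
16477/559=29 + 266/559 = 29.48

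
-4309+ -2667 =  - 6976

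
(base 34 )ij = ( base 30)l1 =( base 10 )631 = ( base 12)447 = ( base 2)1001110111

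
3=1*3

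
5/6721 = 5/6721 = 0.00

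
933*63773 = 59500209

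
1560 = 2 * 780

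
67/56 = 67/56 =1.20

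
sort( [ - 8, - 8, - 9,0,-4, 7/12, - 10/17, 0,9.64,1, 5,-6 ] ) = [ - 9, - 8, - 8, - 6,-4, - 10/17,0,  0,7/12,1 , 5,9.64]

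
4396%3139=1257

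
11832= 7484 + 4348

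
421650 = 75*5622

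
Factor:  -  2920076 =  - 2^2*31^1*23549^1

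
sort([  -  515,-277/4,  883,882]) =[  -  515, - 277/4, 882 , 883]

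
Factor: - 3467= - 3467^1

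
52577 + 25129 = 77706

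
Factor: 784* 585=2^4*3^2 * 5^1*7^2  *13^1 = 458640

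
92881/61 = 92881/61 = 1522.64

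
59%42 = 17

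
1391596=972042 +419554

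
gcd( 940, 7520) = 940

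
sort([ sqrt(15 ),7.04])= [ sqrt(15), 7.04 ]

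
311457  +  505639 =817096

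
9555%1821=450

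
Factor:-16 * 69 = - 2^4*3^1*23^1 = - 1104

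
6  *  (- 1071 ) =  - 6426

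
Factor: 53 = 53^1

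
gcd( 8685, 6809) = 1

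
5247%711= 270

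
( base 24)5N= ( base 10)143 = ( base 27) 58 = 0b10001111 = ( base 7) 263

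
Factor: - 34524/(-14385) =12/5 =2^2*3^1*5^( - 1) 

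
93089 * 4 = 372356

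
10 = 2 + 8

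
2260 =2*1130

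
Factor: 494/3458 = 1/7 = 7^ (-1) 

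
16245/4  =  16245/4  =  4061.25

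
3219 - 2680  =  539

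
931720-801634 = 130086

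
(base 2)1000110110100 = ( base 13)20A8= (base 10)4532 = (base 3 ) 20012212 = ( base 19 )CAA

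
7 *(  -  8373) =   -  58611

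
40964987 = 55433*739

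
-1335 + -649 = -1984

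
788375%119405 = 71945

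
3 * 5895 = 17685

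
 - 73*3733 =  - 272509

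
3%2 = 1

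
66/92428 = 33/46214 = 0.00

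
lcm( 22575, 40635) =203175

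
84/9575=84/9575 = 0.01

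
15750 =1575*10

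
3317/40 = 3317/40 = 82.92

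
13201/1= 13201 = 13201.00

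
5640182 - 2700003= 2940179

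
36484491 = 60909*599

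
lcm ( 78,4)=156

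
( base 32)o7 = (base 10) 775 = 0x307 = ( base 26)13l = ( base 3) 1001201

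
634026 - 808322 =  - 174296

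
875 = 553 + 322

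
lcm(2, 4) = 4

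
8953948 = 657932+8296016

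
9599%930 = 299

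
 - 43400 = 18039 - 61439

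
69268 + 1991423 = 2060691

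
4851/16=4851/16= 303.19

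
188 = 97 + 91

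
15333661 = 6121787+9211874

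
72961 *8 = 583688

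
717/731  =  717/731 = 0.98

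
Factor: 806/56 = 2^( - 2) * 7^(-1 )*13^1  *31^1   =  403/28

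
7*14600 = 102200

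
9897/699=14+37/233 = 14.16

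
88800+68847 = 157647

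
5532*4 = 22128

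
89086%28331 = 4093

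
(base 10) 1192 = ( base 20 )2jc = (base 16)4A8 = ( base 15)547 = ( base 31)17e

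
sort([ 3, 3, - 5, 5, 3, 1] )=[ - 5 , 1,3,3 , 3 , 5 ] 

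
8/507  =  8/507=   0.02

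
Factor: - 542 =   -  2^1 * 271^1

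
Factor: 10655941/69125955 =3^( -1 )*5^( - 1)*19^1*41^1*47^( - 1)*71^( - 1 )*1381^( - 1 )*13679^1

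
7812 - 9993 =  - 2181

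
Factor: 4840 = 2^3*5^1*11^2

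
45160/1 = 45160 = 45160.00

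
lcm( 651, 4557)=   4557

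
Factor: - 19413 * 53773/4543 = - 3^3 * 7^( - 1) * 11^(-1)*59^(-1 )*719^1*53773^1 = -1043895249/4543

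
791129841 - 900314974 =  - 109185133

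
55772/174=27886/87 = 320.53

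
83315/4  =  83315/4 = 20828.75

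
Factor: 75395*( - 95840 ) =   -  7225856800 = - 2^5*5^2*17^1 * 599^1*887^1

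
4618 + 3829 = 8447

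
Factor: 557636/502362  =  278818/251181 = 2^1 *3^(- 4 )*7^( - 1 ) * 443^( - 1 )*139409^1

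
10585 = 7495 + 3090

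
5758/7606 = 2879/3803= 0.76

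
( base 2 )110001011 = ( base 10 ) 395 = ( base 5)3040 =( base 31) cn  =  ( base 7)1103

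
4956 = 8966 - 4010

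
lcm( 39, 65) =195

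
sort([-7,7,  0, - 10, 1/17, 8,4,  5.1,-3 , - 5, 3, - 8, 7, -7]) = [ - 10, - 8, - 7,-7, - 5, - 3, 0, 1/17,3,4,5.1,7 , 7 , 8 ] 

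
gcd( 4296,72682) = 2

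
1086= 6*181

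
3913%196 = 189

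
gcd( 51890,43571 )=1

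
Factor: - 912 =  - 2^4*3^1*19^1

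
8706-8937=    - 231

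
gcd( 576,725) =1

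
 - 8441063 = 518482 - 8959545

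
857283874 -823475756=33808118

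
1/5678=1/5678=0.00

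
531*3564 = 1892484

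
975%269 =168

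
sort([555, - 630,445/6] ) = [- 630, 445/6, 555]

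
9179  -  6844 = 2335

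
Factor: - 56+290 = 2^1 * 3^2*13^1  =  234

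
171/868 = 171/868 = 0.20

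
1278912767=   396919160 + 881993607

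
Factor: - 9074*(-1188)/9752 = 3^3*11^1*13^1*23^ (-1 )*53^(-1 )*349^1= 1347489/1219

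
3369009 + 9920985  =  13289994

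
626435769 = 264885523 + 361550246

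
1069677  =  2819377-1749700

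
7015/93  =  75 + 40/93 = 75.43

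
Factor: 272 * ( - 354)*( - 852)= 82037376 = 2^7*3^2*17^1*59^1*71^1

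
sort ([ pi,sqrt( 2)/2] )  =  [sqrt( 2 ) /2, pi ] 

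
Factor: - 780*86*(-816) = 54737280= 2^7 * 3^2*5^1*13^1*17^1*43^1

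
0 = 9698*0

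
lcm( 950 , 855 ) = 8550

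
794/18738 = 397/9369 = 0.04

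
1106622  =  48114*23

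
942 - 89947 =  - 89005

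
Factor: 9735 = 3^1*5^1*11^1*59^1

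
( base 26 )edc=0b10011001010110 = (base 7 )40420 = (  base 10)9814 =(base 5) 303224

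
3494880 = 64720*54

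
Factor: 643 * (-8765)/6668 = -2^( - 2 )*5^1 * 643^1*1667^(-1 )*1753^1 =-  5635895/6668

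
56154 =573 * 98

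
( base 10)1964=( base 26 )2NE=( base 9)2622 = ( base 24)39K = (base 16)7AC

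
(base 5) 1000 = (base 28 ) 4d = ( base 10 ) 125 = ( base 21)5K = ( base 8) 175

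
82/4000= 41/2000 = 0.02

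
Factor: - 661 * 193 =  - 193^1 *661^1 = - 127573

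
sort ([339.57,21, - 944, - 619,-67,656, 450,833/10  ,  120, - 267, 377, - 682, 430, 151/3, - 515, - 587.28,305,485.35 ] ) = [ - 944, - 682,-619, - 587.28, - 515 , - 267, - 67,  21, 151/3, 833/10, 120, 305, 339.57, 377, 430 , 450, 485.35, 656]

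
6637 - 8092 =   -  1455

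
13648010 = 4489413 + 9158597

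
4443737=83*53539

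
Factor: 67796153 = 17^1 * 1997^2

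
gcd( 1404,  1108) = 4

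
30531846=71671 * 426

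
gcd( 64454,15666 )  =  2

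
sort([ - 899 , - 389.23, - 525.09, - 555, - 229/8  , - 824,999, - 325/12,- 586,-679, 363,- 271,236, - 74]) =[ - 899,-824, - 679,  -  586, - 555, - 525.09, - 389.23, - 271,  -  74,-229/8, - 325/12,236, 363, 999 ]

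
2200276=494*4454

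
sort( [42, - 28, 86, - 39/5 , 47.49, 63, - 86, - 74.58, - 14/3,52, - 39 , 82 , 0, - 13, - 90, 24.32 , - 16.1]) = [-90, - 86 , - 74.58, - 39, - 28, - 16.1,-13 , -39/5, - 14/3 , 0, 24.32, 42, 47.49,52,63,82,86 ] 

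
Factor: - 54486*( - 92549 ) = 5042624814 = 2^1*3^3*19^1  *  1009^1*4871^1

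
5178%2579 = 20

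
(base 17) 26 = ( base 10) 40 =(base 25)1F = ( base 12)34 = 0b101000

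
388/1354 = 194/677  =  0.29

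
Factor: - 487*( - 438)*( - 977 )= - 2^1*3^1*73^1 *487^1*977^1 = - 208399962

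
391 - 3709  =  -3318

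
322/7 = 46 = 46.00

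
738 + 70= 808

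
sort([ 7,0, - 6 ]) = [ - 6,0, 7] 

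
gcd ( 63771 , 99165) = 3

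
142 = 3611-3469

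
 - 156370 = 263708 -420078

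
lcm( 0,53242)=0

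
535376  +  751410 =1286786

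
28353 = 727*39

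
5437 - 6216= - 779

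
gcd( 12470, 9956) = 2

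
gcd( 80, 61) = 1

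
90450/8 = 11306 + 1/4 =11306.25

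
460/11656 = 115/2914 = 0.04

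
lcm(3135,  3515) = 115995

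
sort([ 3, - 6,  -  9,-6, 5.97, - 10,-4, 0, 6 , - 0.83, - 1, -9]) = [ - 10, - 9, - 9, - 6, - 6,-4, - 1, - 0.83 , 0, 3,  5.97,6]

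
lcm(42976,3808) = 300832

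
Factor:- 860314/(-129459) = 2^1 * 3^( - 1)*7^1*11^ ( - 1)*13^1*29^1 *163^1 * 3923^( - 1) 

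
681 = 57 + 624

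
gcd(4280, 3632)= 8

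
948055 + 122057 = 1070112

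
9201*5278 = 48562878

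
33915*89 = 3018435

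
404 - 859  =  -455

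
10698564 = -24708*( - 433)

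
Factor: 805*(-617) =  - 5^1 * 7^1*23^1*617^1 = -496685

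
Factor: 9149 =7^1  *1307^1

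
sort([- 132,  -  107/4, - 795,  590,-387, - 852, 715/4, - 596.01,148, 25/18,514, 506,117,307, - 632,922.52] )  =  [-852,  -  795,-632,-596.01,  -  387, - 132, -107/4,25/18, 117, 148, 715/4, 307, 506, 514,590, 922.52] 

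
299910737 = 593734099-293823362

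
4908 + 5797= 10705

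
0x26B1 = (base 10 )9905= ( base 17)204B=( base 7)40610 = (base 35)830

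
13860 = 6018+7842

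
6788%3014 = 760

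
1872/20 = 93+3/5 = 93.60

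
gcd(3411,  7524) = 9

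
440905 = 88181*5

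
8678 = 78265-69587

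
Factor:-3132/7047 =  - 4/9 = -2^2*3^( - 2 ) 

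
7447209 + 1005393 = 8452602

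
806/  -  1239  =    -  806/1239  =  - 0.65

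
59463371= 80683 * 737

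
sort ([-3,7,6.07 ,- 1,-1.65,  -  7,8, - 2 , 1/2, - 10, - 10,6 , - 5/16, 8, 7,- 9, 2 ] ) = [ - 10, - 10,-9, - 7, - 3,  -  2,-1.65, - 1, - 5/16,1/2, 2, 6,6.07,7, 7,8,8 ]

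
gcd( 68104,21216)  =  8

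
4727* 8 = 37816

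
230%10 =0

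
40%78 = 40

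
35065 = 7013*5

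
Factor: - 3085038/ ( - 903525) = 2^1 *3^1*5^ ( - 2)*7^( - 1)*11^1 * 1721^ ( - 1) * 15581^1   =  1028346/301175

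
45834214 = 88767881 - 42933667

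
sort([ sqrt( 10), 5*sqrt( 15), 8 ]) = [sqrt(10), 8, 5*sqrt( 15) ]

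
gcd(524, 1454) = 2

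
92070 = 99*930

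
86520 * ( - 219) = -18947880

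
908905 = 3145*289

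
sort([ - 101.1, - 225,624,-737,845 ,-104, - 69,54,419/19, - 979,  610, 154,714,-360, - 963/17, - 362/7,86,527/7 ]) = [ - 979, - 737,-360, - 225, - 104,-101.1, -69, - 963/17, -362/7,419/19,54,  527/7, 86,154 , 610,624,714, 845]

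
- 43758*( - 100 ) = 4375800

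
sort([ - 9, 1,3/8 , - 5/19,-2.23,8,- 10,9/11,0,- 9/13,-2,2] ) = [-10,  -  9,  -  2.23, - 2, - 9/13, - 5/19 , 0, 3/8,9/11, 1,2,8 ] 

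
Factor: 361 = 19^2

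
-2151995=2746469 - 4898464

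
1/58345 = 1/58345 = 0.00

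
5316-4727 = 589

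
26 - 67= - 41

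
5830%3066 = 2764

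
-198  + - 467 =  -665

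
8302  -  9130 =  - 828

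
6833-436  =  6397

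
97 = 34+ 63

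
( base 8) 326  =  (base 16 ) D6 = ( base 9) 257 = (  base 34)6A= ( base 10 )214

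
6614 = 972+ 5642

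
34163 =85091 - 50928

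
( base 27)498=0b110001011111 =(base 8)6137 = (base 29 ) 3m6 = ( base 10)3167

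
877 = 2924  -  2047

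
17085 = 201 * 85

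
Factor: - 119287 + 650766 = 13^1*40883^1 = 531479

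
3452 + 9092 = 12544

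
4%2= 0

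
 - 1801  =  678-2479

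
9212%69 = 35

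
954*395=376830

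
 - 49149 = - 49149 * 1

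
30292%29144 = 1148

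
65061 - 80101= - 15040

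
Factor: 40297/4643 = 59^1*683^1*4643^ (  -  1 ) 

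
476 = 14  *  34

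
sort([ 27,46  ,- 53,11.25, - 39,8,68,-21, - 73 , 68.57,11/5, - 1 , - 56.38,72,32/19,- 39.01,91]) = [-73, - 56.38,-53,-39.01,-39,-21,-1,32/19,11/5,8,  11.25,27  ,  46, 68,68.57,72,91]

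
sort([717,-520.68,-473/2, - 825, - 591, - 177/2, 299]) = [ - 825, - 591, - 520.68, - 473/2 ,  -  177/2, 299, 717 ]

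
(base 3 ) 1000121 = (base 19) 214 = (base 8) 1351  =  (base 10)745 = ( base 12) 521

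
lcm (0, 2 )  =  0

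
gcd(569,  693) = 1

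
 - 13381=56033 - 69414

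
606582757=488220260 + 118362497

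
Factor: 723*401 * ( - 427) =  - 3^1*7^1*61^1*241^1*401^1 = - 123797121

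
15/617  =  15/617 = 0.02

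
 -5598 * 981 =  - 5491638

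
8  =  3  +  5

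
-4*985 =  - 3940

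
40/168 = 5/21 = 0.24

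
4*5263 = 21052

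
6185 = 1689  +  4496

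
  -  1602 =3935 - 5537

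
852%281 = 9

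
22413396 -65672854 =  -43259458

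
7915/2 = 7915/2= 3957.50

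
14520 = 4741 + 9779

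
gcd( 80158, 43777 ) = 1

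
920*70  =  64400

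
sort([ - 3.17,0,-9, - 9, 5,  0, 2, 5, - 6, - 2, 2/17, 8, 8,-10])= [ - 10,-9, - 9,-6, -3.17,-2, 0, 0, 2/17, 2, 5,  5, 8,8 ]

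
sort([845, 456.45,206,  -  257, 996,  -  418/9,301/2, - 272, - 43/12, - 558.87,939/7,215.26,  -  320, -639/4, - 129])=[ - 558.87,  -  320, - 272, - 257,  -  639/4, - 129,  -  418/9,  -  43/12, 939/7,301/2,206,215.26, 456.45, 845,996]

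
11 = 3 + 8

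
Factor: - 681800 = -2^3*5^2*7^1 * 487^1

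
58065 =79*735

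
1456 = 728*2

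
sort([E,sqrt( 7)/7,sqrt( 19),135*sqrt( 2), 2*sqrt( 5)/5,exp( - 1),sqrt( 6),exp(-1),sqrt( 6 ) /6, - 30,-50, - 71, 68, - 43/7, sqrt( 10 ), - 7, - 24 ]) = [ - 71, - 50,-30, - 24,-7, - 43/7,  exp( - 1 ),exp ( - 1), sqrt( 7)/7, sqrt( 6)/6,2*  sqrt(5)/5,sqrt( 6), E,sqrt( 10 ),sqrt( 19), 68,135*sqrt ( 2) ] 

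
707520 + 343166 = 1050686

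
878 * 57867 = 50807226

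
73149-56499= 16650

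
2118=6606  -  4488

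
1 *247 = 247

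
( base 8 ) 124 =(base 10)84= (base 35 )2e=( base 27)33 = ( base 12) 70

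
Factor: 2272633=11^1*206603^1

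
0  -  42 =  - 42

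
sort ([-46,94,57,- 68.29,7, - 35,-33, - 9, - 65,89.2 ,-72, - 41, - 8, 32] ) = [ - 72, - 68.29, - 65, - 46,  -  41, - 35,  -  33,  -  9, - 8, 7, 32,57,89.2  ,  94 ] 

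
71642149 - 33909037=37733112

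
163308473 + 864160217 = 1027468690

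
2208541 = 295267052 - 293058511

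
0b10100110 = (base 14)BC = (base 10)166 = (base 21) 7j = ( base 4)2212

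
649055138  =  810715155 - 161660017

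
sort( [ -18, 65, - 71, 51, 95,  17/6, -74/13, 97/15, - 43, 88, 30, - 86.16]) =[-86.16, - 71, - 43,-18, - 74/13, 17/6, 97/15, 30, 51,65, 88,95]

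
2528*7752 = 19597056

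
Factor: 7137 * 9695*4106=284107340790 = 2^1*3^2 *5^1*7^1*13^1*61^1*277^1*2053^1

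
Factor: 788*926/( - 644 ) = -2^1*7^(- 1)*23^ ( - 1 )*197^1*463^1  =  - 182422/161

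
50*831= 41550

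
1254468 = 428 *2931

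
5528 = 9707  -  4179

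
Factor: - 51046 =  - 2^1*25523^1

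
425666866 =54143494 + 371523372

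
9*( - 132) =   -  1188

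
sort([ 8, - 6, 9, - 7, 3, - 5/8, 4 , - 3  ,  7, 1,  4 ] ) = [  -  7, - 6, - 3, - 5/8, 1, 3, 4, 4, 7 , 8 , 9] 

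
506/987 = 506/987 = 0.51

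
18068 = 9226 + 8842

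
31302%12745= 5812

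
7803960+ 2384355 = 10188315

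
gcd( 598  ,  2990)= 598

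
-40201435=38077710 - 78279145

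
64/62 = 1  +  1/31 = 1.03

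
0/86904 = 0 = 0.00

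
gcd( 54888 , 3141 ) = 3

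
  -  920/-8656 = 115/1082 = 0.11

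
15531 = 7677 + 7854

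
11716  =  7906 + 3810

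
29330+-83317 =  - 53987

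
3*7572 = 22716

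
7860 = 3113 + 4747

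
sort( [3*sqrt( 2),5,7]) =[ 3*sqrt( 2) , 5, 7] 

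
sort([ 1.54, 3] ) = [ 1.54,3]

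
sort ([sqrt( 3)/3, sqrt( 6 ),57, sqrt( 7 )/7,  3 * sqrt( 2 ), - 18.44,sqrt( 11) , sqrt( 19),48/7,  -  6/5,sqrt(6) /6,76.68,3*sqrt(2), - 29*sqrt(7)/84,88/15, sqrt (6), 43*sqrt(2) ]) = [ - 18.44,-6/5, - 29*sqrt ( 7)/84,  sqrt(7)/7, sqrt( 6 ) /6,sqrt(3)/3 , sqrt(  6),sqrt( 6) , sqrt( 11),3*sqrt( 2),3*sqrt(  2),sqrt( 19 ) , 88/15, 48/7, 57, 43 * sqrt( 2 ),76.68]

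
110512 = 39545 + 70967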